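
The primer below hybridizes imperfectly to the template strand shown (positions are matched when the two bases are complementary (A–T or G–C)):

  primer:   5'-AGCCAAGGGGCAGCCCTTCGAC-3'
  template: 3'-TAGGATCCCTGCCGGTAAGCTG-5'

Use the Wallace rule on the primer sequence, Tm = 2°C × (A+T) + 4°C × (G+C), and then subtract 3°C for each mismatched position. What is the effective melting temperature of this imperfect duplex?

59°C

Primer base counts: A=5, T=2, G=7, C=8 → A+T=7, G+C=15
Perfect-match Tm = 2(7) + 4(15) = 14 + 60 = 74°C
Mismatches (positions where the bases are not complementary): 5 (at positions 2, 5, 10, 12, 16)
Effective Tm = 74 − 5×3 = 74 − 15 = 59°C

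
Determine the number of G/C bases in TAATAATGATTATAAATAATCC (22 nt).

3

Scanning the sequence gives A=11, C=2, T=8, G=1.
G+C = 1 + 2 = 3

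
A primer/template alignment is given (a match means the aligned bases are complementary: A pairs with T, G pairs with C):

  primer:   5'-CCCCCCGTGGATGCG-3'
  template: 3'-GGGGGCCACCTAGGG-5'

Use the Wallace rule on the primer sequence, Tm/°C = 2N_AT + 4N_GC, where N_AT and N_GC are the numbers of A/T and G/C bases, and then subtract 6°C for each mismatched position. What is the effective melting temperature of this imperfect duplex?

36°C

Primer base counts: A=1, T=2, G=5, C=7 → A+T=3, G+C=12
Perfect-match Tm = 2(3) + 4(12) = 6 + 48 = 54°C
Mismatches (positions where the bases are not complementary): 3 (at positions 6, 13, 15)
Effective Tm = 54 − 3×6 = 54 − 18 = 36°C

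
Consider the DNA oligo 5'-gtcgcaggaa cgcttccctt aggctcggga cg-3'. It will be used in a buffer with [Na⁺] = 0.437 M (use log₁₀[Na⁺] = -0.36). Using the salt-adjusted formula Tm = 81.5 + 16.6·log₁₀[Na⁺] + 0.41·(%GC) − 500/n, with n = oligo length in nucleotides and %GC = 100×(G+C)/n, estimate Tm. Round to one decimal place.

86.8°C

Length n = 32. Base counts: G=11, C=10, A=5, T=6
G+C = 21, so %GC = 21/32 × 100 = 65.625%
Salt term: 16.6 × (-0.36) = -5.976
GC term: 0.41 × 65.625 = 26.906; length term: −500/32 = −15.625
Tm = 81.5 + (-5.976) + 26.906 − 15.625 = 86.805 → 86.8°C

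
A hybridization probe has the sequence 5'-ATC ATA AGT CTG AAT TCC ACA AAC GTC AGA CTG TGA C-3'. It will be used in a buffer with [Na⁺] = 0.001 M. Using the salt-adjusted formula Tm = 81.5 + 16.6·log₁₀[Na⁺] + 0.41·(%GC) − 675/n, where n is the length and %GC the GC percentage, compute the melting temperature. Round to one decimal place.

Length n = 37. Base counts: A=13, T=9, C=9, G=6
G+C = 15, so %GC = 15/37 × 100 = 40.541%
Salt term: 16.6 × (-3) = -49.8
GC term: 0.41 × 40.541 = 16.622; length term: −675/37 = −18.243
Tm = 81.5 + (-49.8) + 16.622 − 18.243 = 30.079 → 30.1°C

30.1°C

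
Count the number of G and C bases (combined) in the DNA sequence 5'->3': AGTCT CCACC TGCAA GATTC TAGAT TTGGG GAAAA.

15

Counting bases: A=11, T=9, C=7, G=8
G+C = 8 + 7 = 15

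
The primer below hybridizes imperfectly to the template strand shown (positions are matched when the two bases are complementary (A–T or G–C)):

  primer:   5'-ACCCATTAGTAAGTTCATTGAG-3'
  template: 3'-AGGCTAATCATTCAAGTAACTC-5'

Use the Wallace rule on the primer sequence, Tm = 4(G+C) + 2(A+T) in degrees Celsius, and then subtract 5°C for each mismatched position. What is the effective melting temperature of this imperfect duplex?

Primer base counts: A=7, T=7, G=4, C=4 → A+T=14, G+C=8
Perfect-match Tm = 2(14) + 4(8) = 28 + 32 = 60°C
Mismatches (positions where the bases are not complementary): 2 (at positions 1, 4)
Effective Tm = 60 − 2×5 = 60 − 10 = 50°C

50°C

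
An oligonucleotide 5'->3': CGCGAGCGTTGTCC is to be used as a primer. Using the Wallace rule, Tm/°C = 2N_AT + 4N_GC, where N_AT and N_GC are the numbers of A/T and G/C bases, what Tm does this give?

48°C

Scanning the sequence gives T=3, G=5, A=1, C=5.
So N_AT = 4 and N_GC = 10.
Tm = 2(4) + 4(10) = 8 + 40 = 48°C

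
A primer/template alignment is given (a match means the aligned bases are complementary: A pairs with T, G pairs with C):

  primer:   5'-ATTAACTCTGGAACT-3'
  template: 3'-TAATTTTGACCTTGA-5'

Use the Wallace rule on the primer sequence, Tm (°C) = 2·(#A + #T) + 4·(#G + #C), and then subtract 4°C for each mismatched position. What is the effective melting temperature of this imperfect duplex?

Primer base counts: A=5, T=5, G=2, C=3 → A+T=10, G+C=5
Perfect-match Tm = 2(10) + 4(5) = 20 + 20 = 40°C
Mismatches (positions where the bases are not complementary): 2 (at positions 6, 7)
Effective Tm = 40 − 2×4 = 40 − 8 = 32°C

32°C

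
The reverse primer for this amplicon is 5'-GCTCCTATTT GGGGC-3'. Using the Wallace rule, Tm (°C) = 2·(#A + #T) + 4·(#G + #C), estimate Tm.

48°C

Counting bases: T=5, A=1, C=4, G=5
So N_AT = 6 and N_GC = 9.
Tm = 2(6) + 4(9) = 12 + 36 = 48°C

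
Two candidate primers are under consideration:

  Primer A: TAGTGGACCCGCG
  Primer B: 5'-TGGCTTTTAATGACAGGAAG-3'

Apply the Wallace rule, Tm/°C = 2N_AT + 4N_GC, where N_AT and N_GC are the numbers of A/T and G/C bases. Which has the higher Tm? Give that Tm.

Primer A: A+T=4, G+C=9 → Tm = 2(4)+4(9) = 44°C
Primer B: A+T=12, G+C=8 → Tm = 2(12)+4(8) = 56°C
44°C vs 56°C → primer B is higher.

Primer B, 56°C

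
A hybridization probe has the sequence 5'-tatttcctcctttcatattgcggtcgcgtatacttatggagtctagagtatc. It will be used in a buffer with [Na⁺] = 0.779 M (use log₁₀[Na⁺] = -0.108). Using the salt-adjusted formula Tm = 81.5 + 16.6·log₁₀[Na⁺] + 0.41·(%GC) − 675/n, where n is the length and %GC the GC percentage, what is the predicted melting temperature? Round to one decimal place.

83.3°C

Length n = 52. Counting bases: C=11, G=10, A=10, T=21
G+C = 21, so %GC = 21/52 × 100 = 40.385%
Salt term: 16.6 × (-0.108) = -1.793
GC term: 0.41 × 40.385 = 16.558; length term: −675/52 = −12.981
Tm = 81.5 + (-1.793) + 16.558 − 12.981 = 83.284 → 83.3°C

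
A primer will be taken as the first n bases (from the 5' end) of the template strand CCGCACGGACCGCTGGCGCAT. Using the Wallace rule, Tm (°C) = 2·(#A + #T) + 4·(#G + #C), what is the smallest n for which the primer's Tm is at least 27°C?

n = 8

First 7 bases: CCGCACG → Tm = 26°C (< 27°C)
First 8 bases: CCGCACGG → Tm = 30°C (≥ 27°C)
Since every base adds ≥2°C, Tm only increases with n, so the threshold is first crossed at n = 8.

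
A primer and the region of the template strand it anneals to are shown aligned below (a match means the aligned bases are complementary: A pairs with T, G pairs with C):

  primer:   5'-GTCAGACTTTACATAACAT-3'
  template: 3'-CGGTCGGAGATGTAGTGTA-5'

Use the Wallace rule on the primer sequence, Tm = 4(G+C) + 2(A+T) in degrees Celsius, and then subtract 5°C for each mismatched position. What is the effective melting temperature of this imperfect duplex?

Primer base counts: A=7, T=6, G=2, C=4 → A+T=13, G+C=6
Perfect-match Tm = 2(13) + 4(6) = 26 + 24 = 50°C
Mismatches (positions where the bases are not complementary): 4 (at positions 2, 6, 9, 15)
Effective Tm = 50 − 4×5 = 50 − 20 = 30°C

30°C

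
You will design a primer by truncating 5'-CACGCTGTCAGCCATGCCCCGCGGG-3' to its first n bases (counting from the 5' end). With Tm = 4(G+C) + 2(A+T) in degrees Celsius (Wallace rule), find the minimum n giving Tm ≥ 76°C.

n = 22

First 21 bases: CACGCTGTCAGCCATGCCCCG → Tm = 72°C (< 76°C)
First 22 bases: CACGCTGTCAGCCATGCCCCGC → Tm = 76°C (≥ 76°C)
Since every base adds ≥2°C, Tm only increases with n, so the threshold is first crossed at n = 22.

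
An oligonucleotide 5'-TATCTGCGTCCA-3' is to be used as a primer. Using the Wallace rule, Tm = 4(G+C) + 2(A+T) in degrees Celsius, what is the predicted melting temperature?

Scanning the sequence gives C=4, T=4, A=2, G=2.
A+T = 6, G+C = 6
Tm = 4·6 + 2·6 = 24 + 12 = 36°C

36°C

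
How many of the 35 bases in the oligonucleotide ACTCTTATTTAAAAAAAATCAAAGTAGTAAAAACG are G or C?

7

Base counts: A=19, T=9, G=3, C=4
Total G or C: 3 + 4 = 7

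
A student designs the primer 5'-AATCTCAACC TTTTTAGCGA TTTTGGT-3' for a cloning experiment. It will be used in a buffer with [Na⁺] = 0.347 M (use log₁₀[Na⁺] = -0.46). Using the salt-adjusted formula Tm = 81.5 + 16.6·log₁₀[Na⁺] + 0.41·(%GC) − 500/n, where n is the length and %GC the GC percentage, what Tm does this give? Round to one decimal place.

Length n = 27. G=4, C=5, A=6, T=12
G+C = 9, so %GC = 9/27 × 100 = 33.333%
Salt term: 16.6 × (-0.46) = -7.636
GC term: 0.41 × 33.333 = 13.667; length term: −500/27 = −18.519
Tm = 81.5 + (-7.636) + 13.667 − 18.519 = 69.012 → 69.0°C

69.0°C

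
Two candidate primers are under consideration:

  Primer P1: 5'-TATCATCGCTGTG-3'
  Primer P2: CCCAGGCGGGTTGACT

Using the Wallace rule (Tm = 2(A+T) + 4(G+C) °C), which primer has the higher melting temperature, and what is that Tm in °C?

Primer P1: A+T=7, G+C=6 → Tm = 2(7)+4(6) = 38°C
Primer P2: A+T=5, G+C=11 → Tm = 2(5)+4(11) = 54°C
38°C vs 54°C → primer P2 is higher.

Primer P2, 54°C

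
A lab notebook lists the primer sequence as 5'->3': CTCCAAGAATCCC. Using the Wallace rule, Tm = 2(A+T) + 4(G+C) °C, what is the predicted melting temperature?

40°C

Counting bases: C=6, G=1, T=2, A=4
So N_AT = 6 and N_GC = 7.
Tm = 2(6) + 4(7) = 12 + 28 = 40°C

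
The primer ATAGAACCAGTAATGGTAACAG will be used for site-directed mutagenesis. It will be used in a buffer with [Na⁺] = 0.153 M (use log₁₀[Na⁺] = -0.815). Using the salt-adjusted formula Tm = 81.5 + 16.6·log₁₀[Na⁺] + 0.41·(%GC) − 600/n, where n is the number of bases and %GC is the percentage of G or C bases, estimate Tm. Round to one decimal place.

Length n = 22. Scanning the sequence gives T=4, G=5, C=3, A=10.
G+C = 8, so %GC = 8/22 × 100 = 36.364%
Salt term: 16.6 × (-0.815) = -13.529
GC term: 0.41 × 36.364 = 14.909; length term: −600/22 = −27.273
Tm = 81.5 + (-13.529) + 14.909 − 27.273 = 55.607 → 55.6°C

55.6°C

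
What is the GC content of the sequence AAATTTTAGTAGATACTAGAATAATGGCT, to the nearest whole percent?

Scanning the sequence gives G=5, A=12, C=2, T=10.
G+C = 5 + 2 = 7 out of 29 bases
%GC = 7/29 × 100 = 24.14% ≈ 24%

24%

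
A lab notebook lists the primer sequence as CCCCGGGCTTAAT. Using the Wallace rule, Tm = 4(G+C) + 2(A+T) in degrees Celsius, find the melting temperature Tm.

42°C

Base counts: G=3, T=3, C=5, A=2
A+T = 5, G+C = 8
Tm = 2×5 + 4×8 = 42°C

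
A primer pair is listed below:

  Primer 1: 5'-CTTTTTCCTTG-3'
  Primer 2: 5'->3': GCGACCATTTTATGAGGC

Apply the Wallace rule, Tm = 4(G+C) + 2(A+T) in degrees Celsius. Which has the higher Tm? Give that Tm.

Primer 1: A+T=7, G+C=4 → Tm = 2(7)+4(4) = 30°C
Primer 2: A+T=9, G+C=9 → Tm = 2(9)+4(9) = 54°C
30°C vs 54°C → primer 2 is higher.

Primer 2, 54°C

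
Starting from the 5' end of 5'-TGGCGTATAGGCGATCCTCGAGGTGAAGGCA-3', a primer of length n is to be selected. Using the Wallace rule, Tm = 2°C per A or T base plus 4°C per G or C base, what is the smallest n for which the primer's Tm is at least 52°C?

n = 17

First 16 bases: TGGCGTATAGGCGATC → Tm = 50°C (< 52°C)
First 17 bases: TGGCGTATAGGCGATCC → Tm = 54°C (≥ 52°C)
Since every base adds ≥2°C, Tm only increases with n, so the threshold is first crossed at n = 17.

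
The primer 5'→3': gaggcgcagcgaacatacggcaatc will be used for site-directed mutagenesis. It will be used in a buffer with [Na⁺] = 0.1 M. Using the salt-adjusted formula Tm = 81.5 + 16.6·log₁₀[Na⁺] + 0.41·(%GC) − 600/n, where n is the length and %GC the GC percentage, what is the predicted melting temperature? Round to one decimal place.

Length n = 25. Scanning the sequence gives A=8, C=7, G=8, T=2.
G+C = 15, so %GC = 15/25 × 100 = 60%
Salt term: 16.6 × (-1) = -16.6
GC term: 0.41 × 60 = 24.6; length term: −600/25 = −24
Tm = 81.5 + (-16.6) + 24.6 − 24 = 65.5 → 65.5°C

65.5°C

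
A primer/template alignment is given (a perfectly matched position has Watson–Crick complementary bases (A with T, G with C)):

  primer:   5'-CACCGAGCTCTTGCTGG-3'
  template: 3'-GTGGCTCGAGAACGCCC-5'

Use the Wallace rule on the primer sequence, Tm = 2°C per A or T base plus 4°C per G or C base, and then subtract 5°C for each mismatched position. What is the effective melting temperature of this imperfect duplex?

Primer base counts: A=2, T=4, G=5, C=6 → A+T=6, G+C=11
Perfect-match Tm = 2(6) + 4(11) = 12 + 44 = 56°C
Mismatches (positions where the bases are not complementary): 1 (at position 15)
Effective Tm = 56 − 1×5 = 56 − 5 = 51°C

51°C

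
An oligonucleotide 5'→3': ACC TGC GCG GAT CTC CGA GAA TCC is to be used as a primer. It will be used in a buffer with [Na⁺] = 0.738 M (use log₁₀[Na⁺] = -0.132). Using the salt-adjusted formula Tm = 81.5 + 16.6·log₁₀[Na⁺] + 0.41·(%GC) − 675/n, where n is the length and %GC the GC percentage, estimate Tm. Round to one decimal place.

76.8°C

Length n = 24. Scanning the sequence gives C=9, T=4, G=6, A=5.
G+C = 15, so %GC = 15/24 × 100 = 62.5%
Salt term: 16.6 × (-0.132) = -2.191
GC term: 0.41 × 62.5 = 25.625; length term: −675/24 = −28.125
Tm = 81.5 + (-2.191) + 25.625 − 28.125 = 76.809 → 76.8°C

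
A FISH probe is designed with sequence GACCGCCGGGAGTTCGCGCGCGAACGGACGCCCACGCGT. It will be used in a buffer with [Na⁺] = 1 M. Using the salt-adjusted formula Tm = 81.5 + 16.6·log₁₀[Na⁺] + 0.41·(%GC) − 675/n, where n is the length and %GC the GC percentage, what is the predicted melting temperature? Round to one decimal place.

Length n = 39. G=15, C=15, T=3, A=6
G+C = 30, so %GC = 30/39 × 100 = 76.923%
Salt term: 16.6 × (0) = 0
GC term: 0.41 × 76.923 = 31.538; length term: −675/39 = −17.308
Tm = 81.5 + (0) + 31.538 − 17.308 = 95.73 → 95.7°C

95.7°C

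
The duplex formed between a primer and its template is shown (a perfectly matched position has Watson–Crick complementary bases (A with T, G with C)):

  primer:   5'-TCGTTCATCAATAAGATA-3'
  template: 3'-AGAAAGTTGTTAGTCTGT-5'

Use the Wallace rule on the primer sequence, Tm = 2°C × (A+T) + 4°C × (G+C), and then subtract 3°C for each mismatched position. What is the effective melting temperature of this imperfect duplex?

34°C

Primer base counts: A=7, T=6, G=2, C=3 → A+T=13, G+C=5
Perfect-match Tm = 2(13) + 4(5) = 26 + 20 = 46°C
Mismatches (positions where the bases are not complementary): 4 (at positions 3, 8, 13, 17)
Effective Tm = 46 − 4×3 = 46 − 12 = 34°C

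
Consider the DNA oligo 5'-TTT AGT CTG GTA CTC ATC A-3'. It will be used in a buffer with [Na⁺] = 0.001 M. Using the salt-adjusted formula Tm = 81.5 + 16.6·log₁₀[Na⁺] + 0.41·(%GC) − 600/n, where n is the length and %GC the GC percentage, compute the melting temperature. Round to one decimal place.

Length n = 19. A=4, T=8, C=4, G=3
G+C = 7, so %GC = 7/19 × 100 = 36.842%
Salt term: 16.6 × (-3) = -49.8
GC term: 0.41 × 36.842 = 15.105; length term: −600/19 = −31.579
Tm = 81.5 + (-49.8) + 15.105 − 31.579 = 15.226 → 15.2°C

15.2°C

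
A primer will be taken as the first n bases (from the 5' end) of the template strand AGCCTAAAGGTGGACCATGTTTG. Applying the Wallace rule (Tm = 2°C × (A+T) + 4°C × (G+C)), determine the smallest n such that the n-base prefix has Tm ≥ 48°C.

n = 16

First 15 bases: AGCCTAAAGGTGGAC → Tm = 46°C (< 48°C)
First 16 bases: AGCCTAAAGGTGGACC → Tm = 50°C (≥ 48°C)
Since every base adds ≥2°C, Tm only increases with n, so the threshold is first crossed at n = 16.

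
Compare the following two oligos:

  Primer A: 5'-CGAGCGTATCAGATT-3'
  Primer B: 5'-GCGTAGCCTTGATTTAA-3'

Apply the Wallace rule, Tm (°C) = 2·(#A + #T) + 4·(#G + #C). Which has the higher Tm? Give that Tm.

Primer A: A+T=8, G+C=7 → Tm = 2(8)+4(7) = 44°C
Primer B: A+T=10, G+C=7 → Tm = 2(10)+4(7) = 48°C
44°C vs 48°C → primer B is higher.

Primer B, 48°C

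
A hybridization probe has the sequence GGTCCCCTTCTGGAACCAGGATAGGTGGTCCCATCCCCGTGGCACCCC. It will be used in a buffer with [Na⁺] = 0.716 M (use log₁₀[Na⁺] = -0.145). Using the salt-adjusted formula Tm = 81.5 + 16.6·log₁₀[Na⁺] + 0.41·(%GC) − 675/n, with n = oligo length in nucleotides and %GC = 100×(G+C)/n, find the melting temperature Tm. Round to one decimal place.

92.4°C

Length n = 48. A=7, T=9, C=19, G=13
G+C = 32, so %GC = 32/48 × 100 = 66.667%
Salt term: 16.6 × (-0.145) = -2.407
GC term: 0.41 × 66.667 = 27.333; length term: −675/48 = −14.062
Tm = 81.5 + (-2.407) + 27.333 − 14.062 = 92.364 → 92.4°C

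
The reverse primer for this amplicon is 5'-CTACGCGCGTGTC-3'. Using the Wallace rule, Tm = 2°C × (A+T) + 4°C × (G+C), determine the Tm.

44°C

Base counts: C=5, T=3, A=1, G=4
A+T = 4, G+C = 9
Tm = 2×4 + 4×9 = 44°C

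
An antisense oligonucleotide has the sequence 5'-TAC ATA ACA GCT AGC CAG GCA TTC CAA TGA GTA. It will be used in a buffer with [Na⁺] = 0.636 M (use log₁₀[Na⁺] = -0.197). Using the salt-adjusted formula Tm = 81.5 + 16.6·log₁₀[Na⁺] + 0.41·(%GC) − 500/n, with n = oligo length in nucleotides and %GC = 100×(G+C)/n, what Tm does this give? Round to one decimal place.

Length n = 33. Scanning the sequence gives A=12, G=6, C=8, T=7.
G+C = 14, so %GC = 14/33 × 100 = 42.424%
Salt term: 16.6 × (-0.197) = -3.27
GC term: 0.41 × 42.424 = 17.394; length term: −500/33 = −15.152
Tm = 81.5 + (-3.27) + 17.394 − 15.152 = 80.472 → 80.5°C

80.5°C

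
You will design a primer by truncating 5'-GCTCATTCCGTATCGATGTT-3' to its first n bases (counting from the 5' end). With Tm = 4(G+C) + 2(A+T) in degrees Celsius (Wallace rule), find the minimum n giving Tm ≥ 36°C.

n = 12

First 11 bases: GCTCATTCCGT → Tm = 34°C (< 36°C)
First 12 bases: GCTCATTCCGTA → Tm = 36°C (≥ 36°C)
Each additional base adds 2°C (A/T) or 4°C (G/C), so Tm is non-decreasing in n; n = 12 is the first length to reach 36°C.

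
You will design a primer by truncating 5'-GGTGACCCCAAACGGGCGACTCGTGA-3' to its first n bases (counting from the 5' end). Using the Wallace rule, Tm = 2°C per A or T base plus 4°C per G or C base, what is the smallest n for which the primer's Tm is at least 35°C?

n = 11

First 10 bases: GGTGACCCCA → Tm = 34°C (< 35°C)
First 11 bases: GGTGACCCCAA → Tm = 36°C (≥ 35°C)
Each additional base adds 2°C (A/T) or 4°C (G/C), so Tm is non-decreasing in n; n = 11 is the first length to reach 35°C.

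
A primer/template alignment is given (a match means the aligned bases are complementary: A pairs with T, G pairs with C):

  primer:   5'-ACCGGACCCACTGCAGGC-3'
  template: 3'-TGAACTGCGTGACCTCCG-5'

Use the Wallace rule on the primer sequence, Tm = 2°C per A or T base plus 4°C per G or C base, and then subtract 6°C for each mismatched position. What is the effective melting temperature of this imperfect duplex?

38°C

Primer base counts: A=4, T=1, G=5, C=8 → A+T=5, G+C=13
Perfect-match Tm = 2(5) + 4(13) = 10 + 52 = 62°C
Mismatches (positions where the bases are not complementary): 4 (at positions 3, 4, 8, 14)
Effective Tm = 62 − 4×6 = 62 − 24 = 38°C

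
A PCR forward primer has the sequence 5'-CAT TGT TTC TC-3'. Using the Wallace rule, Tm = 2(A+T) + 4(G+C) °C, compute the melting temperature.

30°C

T=6, C=3, A=1, G=1
AT pairs contribute 7, GC pairs contribute 4.
Tm = 2×7 + 4×4 = 30°C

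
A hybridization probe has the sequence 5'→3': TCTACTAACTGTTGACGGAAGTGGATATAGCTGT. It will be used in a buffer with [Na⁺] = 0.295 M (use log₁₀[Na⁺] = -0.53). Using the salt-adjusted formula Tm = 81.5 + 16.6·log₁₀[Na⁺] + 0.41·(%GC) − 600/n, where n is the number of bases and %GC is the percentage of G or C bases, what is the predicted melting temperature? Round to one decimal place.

71.9°C

Length n = 34. Counting bases: G=9, A=9, C=5, T=11
G+C = 14, so %GC = 14/34 × 100 = 41.176%
Salt term: 16.6 × (-0.53) = -8.798
GC term: 0.41 × 41.176 = 16.882; length term: −600/34 = −17.647
Tm = 81.5 + (-8.798) + 16.882 − 17.647 = 71.937 → 71.9°C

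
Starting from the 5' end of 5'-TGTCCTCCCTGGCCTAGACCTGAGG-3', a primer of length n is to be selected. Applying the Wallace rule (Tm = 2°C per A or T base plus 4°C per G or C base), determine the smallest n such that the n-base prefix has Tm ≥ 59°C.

n = 19

First 18 bases: TGTCCTCCCTGGCCTAGA → Tm = 58°C (< 59°C)
First 19 bases: TGTCCTCCCTGGCCTAGAC → Tm = 62°C (≥ 59°C)
Since every base adds ≥2°C, Tm only increases with n, so the threshold is first crossed at n = 19.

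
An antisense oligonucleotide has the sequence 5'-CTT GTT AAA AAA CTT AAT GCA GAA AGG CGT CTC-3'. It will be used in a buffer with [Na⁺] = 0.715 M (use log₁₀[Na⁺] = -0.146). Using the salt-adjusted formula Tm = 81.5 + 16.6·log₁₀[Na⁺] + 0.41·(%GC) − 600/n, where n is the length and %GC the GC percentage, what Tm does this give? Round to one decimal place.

Length n = 33. Counting bases: G=6, A=12, T=9, C=6
G+C = 12, so %GC = 12/33 × 100 = 36.364%
Salt term: 16.6 × (-0.146) = -2.424
GC term: 0.41 × 36.364 = 14.909; length term: −600/33 = −18.182
Tm = 81.5 + (-2.424) + 14.909 − 18.182 = 75.803 → 75.8°C

75.8°C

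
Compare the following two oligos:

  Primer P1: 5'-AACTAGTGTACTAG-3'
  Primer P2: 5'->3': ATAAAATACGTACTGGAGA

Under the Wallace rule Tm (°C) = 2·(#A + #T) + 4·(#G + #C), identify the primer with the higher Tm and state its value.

Primer P1: A+T=9, G+C=5 → Tm = 2(9)+4(5) = 38°C
Primer P2: A+T=13, G+C=6 → Tm = 2(13)+4(6) = 50°C
38°C vs 50°C → primer P2 is higher.

Primer P2, 50°C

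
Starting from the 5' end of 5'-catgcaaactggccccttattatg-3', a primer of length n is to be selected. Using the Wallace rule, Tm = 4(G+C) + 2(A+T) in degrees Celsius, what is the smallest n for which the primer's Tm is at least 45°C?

n = 15

First 14 bases: CATGCAAACTGGCC → Tm = 44°C (< 45°C)
First 15 bases: CATGCAAACTGGCCC → Tm = 48°C (≥ 45°C)
Since every base adds ≥2°C, Tm only increases with n, so the threshold is first crossed at n = 15.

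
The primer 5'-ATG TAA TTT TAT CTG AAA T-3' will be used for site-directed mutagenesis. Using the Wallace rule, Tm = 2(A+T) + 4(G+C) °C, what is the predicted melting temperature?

44°C

Scanning the sequence gives G=2, A=7, C=1, T=9.
A+T = 16, G+C = 3
Tm = 2×16 + 4×3 = 44°C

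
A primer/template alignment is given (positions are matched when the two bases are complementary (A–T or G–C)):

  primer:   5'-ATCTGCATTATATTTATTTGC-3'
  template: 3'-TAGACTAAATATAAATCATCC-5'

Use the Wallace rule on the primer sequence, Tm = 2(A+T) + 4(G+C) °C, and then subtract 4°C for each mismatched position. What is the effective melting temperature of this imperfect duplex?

32°C

Primer base counts: A=5, T=11, G=2, C=3 → A+T=16, G+C=5
Perfect-match Tm = 2(16) + 4(5) = 32 + 20 = 52°C
Mismatches (positions where the bases are not complementary): 5 (at positions 6, 7, 17, 19, 21)
Effective Tm = 52 − 5×4 = 52 − 20 = 32°C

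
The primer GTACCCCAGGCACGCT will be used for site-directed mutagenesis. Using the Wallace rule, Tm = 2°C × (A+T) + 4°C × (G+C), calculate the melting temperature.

54°C

Base counts: C=7, G=4, T=2, A=3
So N_AT = 5 and N_GC = 11.
Tm = 2(5) + 4(11) = 10 + 44 = 54°C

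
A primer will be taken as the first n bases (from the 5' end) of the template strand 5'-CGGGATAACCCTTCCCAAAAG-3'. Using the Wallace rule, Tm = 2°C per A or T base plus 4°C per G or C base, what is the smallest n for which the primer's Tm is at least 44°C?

n = 14

First 13 bases: CGGGATAACCCTT → Tm = 40°C (< 44°C)
First 14 bases: CGGGATAACCCTTC → Tm = 44°C (≥ 44°C)
Each additional base adds 2°C (A/T) or 4°C (G/C), so Tm is non-decreasing in n; n = 14 is the first length to reach 44°C.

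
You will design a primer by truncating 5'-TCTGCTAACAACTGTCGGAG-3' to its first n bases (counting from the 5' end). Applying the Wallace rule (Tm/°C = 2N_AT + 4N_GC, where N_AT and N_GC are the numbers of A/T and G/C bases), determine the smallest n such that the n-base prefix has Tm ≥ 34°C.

n = 12

First 11 bases: TCTGCTAACAA → Tm = 30°C (< 34°C)
First 12 bases: TCTGCTAACAAC → Tm = 34°C (≥ 34°C)
Each additional base adds 2°C (A/T) or 4°C (G/C), so Tm is non-decreasing in n; n = 12 is the first length to reach 34°C.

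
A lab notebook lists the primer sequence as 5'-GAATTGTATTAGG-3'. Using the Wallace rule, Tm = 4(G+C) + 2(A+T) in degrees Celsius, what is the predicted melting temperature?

Counting bases: T=5, G=4, A=4, C=0
So N_AT = 9 and N_GC = 4.
Tm = 2(9) + 4(4) = 18 + 16 = 34°C

34°C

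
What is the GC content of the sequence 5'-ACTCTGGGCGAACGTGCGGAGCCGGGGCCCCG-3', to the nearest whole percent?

Counting bases: A=4, C=11, G=14, T=3
G+C = 14 + 11 = 25 out of 32 bases
%GC = 25/32 × 100 = 78.12% ≈ 78%

78%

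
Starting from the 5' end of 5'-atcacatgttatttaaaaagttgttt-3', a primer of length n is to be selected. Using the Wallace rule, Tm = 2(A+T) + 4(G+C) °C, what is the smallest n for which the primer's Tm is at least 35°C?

n = 15

First 14 bases: ATCACATGTTATTT → Tm = 34°C (< 35°C)
First 15 bases: ATCACATGTTATTTA → Tm = 36°C (≥ 35°C)
Since every base adds ≥2°C, Tm only increases with n, so the threshold is first crossed at n = 15.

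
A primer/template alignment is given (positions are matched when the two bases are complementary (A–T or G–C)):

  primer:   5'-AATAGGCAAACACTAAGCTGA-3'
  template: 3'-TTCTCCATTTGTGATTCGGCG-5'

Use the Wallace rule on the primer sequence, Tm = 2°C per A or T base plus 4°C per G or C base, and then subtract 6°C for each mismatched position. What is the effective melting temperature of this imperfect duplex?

34°C

Primer base counts: A=10, T=3, G=4, C=4 → A+T=13, G+C=8
Perfect-match Tm = 2(13) + 4(8) = 26 + 32 = 58°C
Mismatches (positions where the bases are not complementary): 4 (at positions 3, 7, 19, 21)
Effective Tm = 58 − 4×6 = 58 − 24 = 34°C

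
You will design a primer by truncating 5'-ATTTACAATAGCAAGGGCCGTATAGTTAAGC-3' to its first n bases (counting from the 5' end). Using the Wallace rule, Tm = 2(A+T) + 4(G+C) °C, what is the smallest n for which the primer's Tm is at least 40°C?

First 15 bases: ATTTACAATAGCAAG → Tm = 38°C (< 40°C)
First 16 bases: ATTTACAATAGCAAGG → Tm = 42°C (≥ 40°C)
Each additional base adds 2°C (A/T) or 4°C (G/C), so Tm is non-decreasing in n; n = 16 is the first length to reach 40°C.

n = 16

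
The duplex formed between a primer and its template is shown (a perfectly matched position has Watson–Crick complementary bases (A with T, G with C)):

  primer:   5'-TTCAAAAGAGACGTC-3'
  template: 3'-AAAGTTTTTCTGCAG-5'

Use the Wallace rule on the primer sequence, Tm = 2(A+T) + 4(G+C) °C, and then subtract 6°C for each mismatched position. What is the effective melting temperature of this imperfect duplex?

Primer base counts: A=6, T=3, G=3, C=3 → A+T=9, G+C=6
Perfect-match Tm = 2(9) + 4(6) = 18 + 24 = 42°C
Mismatches (positions where the bases are not complementary): 3 (at positions 3, 4, 8)
Effective Tm = 42 − 3×6 = 42 − 18 = 24°C

24°C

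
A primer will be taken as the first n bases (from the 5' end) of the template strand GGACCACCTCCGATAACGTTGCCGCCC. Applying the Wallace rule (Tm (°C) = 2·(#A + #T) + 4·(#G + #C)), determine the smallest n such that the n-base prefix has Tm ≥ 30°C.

n = 9

First 8 bases: GGACCACC → Tm = 28°C (< 30°C)
First 9 bases: GGACCACCT → Tm = 30°C (≥ 30°C)
Each additional base adds 2°C (A/T) or 4°C (G/C), so Tm is non-decreasing in n; n = 9 is the first length to reach 30°C.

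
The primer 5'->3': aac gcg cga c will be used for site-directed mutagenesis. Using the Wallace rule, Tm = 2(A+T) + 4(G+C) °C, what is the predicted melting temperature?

34°C

Scanning the sequence gives T=0, A=3, G=3, C=4.
AT pairs contribute 3, GC pairs contribute 7.
Tm = 2×3 + 4×7 = 34°C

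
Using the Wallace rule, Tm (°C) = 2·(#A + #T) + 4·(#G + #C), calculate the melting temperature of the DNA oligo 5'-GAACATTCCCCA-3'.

36°C

Counting bases: C=5, G=1, T=2, A=4
So N_AT = 6 and N_GC = 6.
Tm = 4·6 + 2·6 = 24 + 12 = 36°C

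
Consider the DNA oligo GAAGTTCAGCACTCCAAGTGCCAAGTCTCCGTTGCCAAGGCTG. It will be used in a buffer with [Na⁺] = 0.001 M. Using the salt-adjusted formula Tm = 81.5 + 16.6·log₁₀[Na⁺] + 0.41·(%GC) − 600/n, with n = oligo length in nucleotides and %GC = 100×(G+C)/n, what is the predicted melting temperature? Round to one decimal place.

Length n = 43. Base counts: C=13, G=11, T=9, A=10
G+C = 24, so %GC = 24/43 × 100 = 55.814%
Salt term: 16.6 × (-3) = -49.8
GC term: 0.41 × 55.814 = 22.884; length term: −600/43 = −13.953
Tm = 81.5 + (-49.8) + 22.884 − 13.953 = 40.631 → 40.6°C

40.6°C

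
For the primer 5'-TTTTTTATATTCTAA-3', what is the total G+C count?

Scanning the sequence gives G=0, C=1, A=4, T=10.
Total G or C: 0 + 1 = 1

1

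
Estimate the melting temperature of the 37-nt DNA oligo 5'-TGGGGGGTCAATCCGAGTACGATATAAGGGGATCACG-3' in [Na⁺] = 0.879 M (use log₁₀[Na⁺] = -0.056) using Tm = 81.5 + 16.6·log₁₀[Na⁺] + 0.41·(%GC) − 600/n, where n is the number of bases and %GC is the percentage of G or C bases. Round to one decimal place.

86.5°C

Length n = 37. Base counts: C=6, G=14, T=7, A=10
G+C = 20, so %GC = 20/37 × 100 = 54.054%
Salt term: 16.6 × (-0.056) = -0.93
GC term: 0.41 × 54.054 = 22.162; length term: −600/37 = −16.216
Tm = 81.5 + (-0.93) + 22.162 − 16.216 = 86.516 → 86.5°C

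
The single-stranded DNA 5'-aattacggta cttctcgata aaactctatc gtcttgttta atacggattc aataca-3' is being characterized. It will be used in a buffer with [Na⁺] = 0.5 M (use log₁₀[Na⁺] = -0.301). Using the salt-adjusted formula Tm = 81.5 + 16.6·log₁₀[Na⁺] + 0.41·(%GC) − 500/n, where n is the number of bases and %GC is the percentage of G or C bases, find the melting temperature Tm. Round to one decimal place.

Length n = 56. G=7, C=11, A=18, T=20
G+C = 18, so %GC = 18/56 × 100 = 32.143%
Salt term: 16.6 × (-0.301) = -4.997
GC term: 0.41 × 32.143 = 13.179; length term: −500/56 = −8.929
Tm = 81.5 + (-4.997) + 13.179 − 8.929 = 80.753 → 80.8°C

80.8°C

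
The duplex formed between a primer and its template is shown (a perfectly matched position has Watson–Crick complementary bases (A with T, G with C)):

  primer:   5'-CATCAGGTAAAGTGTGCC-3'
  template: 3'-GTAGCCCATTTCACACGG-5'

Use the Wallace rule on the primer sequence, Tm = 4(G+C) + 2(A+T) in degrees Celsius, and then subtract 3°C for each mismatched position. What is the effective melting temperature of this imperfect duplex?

51°C

Primer base counts: A=5, T=4, G=5, C=4 → A+T=9, G+C=9
Perfect-match Tm = 2(9) + 4(9) = 18 + 36 = 54°C
Mismatches (positions where the bases are not complementary): 1 (at position 5)
Effective Tm = 54 − 1×3 = 54 − 3 = 51°C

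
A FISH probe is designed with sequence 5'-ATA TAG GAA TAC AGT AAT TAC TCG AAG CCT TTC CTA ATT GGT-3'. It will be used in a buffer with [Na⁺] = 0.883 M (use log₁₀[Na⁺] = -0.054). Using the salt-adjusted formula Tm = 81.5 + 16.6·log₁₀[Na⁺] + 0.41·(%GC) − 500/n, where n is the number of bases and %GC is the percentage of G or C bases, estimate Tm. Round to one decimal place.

82.4°C

Length n = 42. G=7, T=14, A=14, C=7
G+C = 14, so %GC = 14/42 × 100 = 33.333%
Salt term: 16.6 × (-0.054) = -0.896
GC term: 0.41 × 33.333 = 13.667; length term: −500/42 = −11.905
Tm = 81.5 + (-0.896) + 13.667 − 11.905 = 82.366 → 82.4°C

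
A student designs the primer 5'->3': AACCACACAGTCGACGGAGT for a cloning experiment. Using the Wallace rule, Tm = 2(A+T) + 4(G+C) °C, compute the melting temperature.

Scanning the sequence gives G=5, T=2, A=7, C=6.
A+T = 9, G+C = 11
Tm = 2×9 + 4×11 = 62°C

62°C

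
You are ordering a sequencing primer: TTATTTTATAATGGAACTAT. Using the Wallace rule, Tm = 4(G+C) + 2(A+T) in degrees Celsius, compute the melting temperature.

46°C

A=7, C=1, T=10, G=2
So N_AT = 17 and N_GC = 3.
Tm = 4·3 + 2·17 = 12 + 34 = 46°C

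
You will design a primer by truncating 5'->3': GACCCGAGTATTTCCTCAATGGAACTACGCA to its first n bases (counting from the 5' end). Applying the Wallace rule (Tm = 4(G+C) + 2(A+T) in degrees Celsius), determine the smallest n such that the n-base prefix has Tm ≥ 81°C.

First 27 bases: GACCCGAGTATTTCCTCAATGGAACTA → Tm = 78°C (< 81°C)
First 28 bases: GACCCGAGTATTTCCTCAATGGAACTAC → Tm = 82°C (≥ 81°C)
Each additional base adds 2°C (A/T) or 4°C (G/C), so Tm is non-decreasing in n; n = 28 is the first length to reach 81°C.

n = 28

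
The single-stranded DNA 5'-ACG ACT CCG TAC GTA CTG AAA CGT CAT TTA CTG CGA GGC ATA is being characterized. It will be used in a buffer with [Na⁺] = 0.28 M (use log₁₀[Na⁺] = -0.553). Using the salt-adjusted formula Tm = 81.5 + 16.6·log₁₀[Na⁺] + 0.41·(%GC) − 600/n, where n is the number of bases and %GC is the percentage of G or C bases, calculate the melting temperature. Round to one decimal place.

77.6°C

Length n = 42. Counting bases: G=9, A=12, T=10, C=11
G+C = 20, so %GC = 20/42 × 100 = 47.619%
Salt term: 16.6 × (-0.553) = -9.18
GC term: 0.41 × 47.619 = 19.524; length term: −600/42 = −14.286
Tm = 81.5 + (-9.18) + 19.524 − 14.286 = 77.558 → 77.6°C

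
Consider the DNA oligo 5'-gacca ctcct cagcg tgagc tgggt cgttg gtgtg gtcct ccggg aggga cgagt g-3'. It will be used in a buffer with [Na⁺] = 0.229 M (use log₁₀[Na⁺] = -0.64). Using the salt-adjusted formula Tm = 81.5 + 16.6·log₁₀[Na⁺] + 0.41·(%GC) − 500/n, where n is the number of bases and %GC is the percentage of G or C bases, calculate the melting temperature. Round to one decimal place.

89.0°C

Length n = 56. Counting bases: G=23, A=7, T=12, C=14
G+C = 37, so %GC = 37/56 × 100 = 66.071%
Salt term: 16.6 × (-0.64) = -10.624
GC term: 0.41 × 66.071 = 27.089; length term: −500/56 = −8.929
Tm = 81.5 + (-10.624) + 27.089 − 8.929 = 89.036 → 89.0°C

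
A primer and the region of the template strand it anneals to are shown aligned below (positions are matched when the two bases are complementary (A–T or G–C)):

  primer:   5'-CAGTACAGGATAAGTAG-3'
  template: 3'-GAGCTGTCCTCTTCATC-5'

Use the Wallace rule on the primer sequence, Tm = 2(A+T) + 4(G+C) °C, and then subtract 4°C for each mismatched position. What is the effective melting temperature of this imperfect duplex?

32°C

Primer base counts: A=7, T=3, G=5, C=2 → A+T=10, G+C=7
Perfect-match Tm = 2(10) + 4(7) = 20 + 28 = 48°C
Mismatches (positions where the bases are not complementary): 4 (at positions 2, 3, 4, 11)
Effective Tm = 48 − 4×4 = 48 − 16 = 32°C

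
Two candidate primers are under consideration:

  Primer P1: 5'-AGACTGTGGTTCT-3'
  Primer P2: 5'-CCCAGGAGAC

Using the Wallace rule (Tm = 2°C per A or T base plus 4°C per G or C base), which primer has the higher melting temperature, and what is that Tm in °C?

Primer P1: A+T=7, G+C=6 → Tm = 2(7)+4(6) = 38°C
Primer P2: A+T=3, G+C=7 → Tm = 2(3)+4(7) = 34°C
38°C vs 34°C → primer P1 is higher.

Primer P1, 38°C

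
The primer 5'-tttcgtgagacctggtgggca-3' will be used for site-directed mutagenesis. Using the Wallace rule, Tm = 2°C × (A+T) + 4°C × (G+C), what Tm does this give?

66°C

Scanning the sequence gives G=8, T=6, A=3, C=4.
So N_AT = 9 and N_GC = 12.
Tm = 2×9 + 4×12 = 66°C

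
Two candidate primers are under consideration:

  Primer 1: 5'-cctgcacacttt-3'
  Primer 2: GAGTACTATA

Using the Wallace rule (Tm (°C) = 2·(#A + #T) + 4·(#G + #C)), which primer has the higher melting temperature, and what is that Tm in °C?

Primer 1: A+T=6, G+C=6 → Tm = 2(6)+4(6) = 36°C
Primer 2: A+T=7, G+C=3 → Tm = 2(7)+4(3) = 26°C
36°C vs 26°C → primer 1 is higher.

Primer 1, 36°C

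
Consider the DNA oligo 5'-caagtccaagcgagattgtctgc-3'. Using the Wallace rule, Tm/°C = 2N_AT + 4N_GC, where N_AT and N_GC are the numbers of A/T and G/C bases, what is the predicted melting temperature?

Counting bases: G=6, C=6, T=5, A=6
A+T = 11, G+C = 12
Tm = 4·12 + 2·11 = 48 + 22 = 70°C

70°C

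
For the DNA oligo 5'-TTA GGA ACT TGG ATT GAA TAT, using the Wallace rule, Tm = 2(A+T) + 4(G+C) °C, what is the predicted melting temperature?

Base counts: A=7, C=1, G=5, T=8
AT pairs contribute 15, GC pairs contribute 6.
Tm = 2×15 + 4×6 = 54°C

54°C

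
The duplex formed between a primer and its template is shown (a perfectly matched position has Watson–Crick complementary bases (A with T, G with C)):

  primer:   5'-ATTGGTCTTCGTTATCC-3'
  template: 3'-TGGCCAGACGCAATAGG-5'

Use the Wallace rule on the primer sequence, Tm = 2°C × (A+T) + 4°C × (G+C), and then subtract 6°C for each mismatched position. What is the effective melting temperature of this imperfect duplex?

30°C

Primer base counts: A=2, T=8, G=3, C=4 → A+T=10, G+C=7
Perfect-match Tm = 2(10) + 4(7) = 20 + 28 = 48°C
Mismatches (positions where the bases are not complementary): 3 (at positions 2, 3, 9)
Effective Tm = 48 − 3×6 = 48 − 18 = 30°C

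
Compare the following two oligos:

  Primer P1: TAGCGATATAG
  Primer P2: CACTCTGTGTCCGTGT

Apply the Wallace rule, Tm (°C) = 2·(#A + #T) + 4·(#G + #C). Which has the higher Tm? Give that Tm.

Primer P1: A+T=7, G+C=4 → Tm = 2(7)+4(4) = 30°C
Primer P2: A+T=7, G+C=9 → Tm = 2(7)+4(9) = 50°C
30°C vs 50°C → primer P2 is higher.

Primer P2, 50°C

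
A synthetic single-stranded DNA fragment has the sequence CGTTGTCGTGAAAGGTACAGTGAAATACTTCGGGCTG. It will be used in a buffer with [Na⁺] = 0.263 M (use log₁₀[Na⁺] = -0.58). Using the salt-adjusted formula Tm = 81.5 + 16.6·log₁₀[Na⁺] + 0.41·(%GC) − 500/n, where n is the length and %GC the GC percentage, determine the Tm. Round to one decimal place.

78.3°C

Length n = 37. A=9, G=12, C=6, T=10
G+C = 18, so %GC = 18/37 × 100 = 48.649%
Salt term: 16.6 × (-0.58) = -9.628
GC term: 0.41 × 48.649 = 19.946; length term: −500/37 = −13.514
Tm = 81.5 + (-9.628) + 19.946 − 13.514 = 78.304 → 78.3°C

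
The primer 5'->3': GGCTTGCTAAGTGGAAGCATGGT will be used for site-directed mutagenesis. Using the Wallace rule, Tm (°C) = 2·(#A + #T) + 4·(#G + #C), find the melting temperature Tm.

Scanning the sequence gives G=9, T=6, A=5, C=3.
A+T = 11, G+C = 12
Tm = 2×11 + 4×12 = 70°C

70°C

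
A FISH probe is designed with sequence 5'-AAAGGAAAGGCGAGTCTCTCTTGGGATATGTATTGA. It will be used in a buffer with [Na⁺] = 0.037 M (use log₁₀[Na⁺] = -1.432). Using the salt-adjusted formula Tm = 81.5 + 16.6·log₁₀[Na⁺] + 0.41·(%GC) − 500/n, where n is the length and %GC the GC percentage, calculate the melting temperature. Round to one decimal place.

60.9°C

Length n = 36. Base counts: C=4, A=11, T=10, G=11
G+C = 15, so %GC = 15/36 × 100 = 41.667%
Salt term: 16.6 × (-1.432) = -23.771
GC term: 0.41 × 41.667 = 17.083; length term: −500/36 = −13.889
Tm = 81.5 + (-23.771) + 17.083 − 13.889 = 60.923 → 60.9°C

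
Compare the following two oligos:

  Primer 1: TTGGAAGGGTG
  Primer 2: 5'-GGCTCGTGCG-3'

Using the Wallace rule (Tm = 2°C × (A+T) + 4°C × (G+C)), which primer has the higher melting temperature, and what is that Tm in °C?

Primer 1: A+T=5, G+C=6 → Tm = 2(5)+4(6) = 34°C
Primer 2: A+T=2, G+C=8 → Tm = 2(2)+4(8) = 36°C
34°C vs 36°C → primer 2 is higher.

Primer 2, 36°C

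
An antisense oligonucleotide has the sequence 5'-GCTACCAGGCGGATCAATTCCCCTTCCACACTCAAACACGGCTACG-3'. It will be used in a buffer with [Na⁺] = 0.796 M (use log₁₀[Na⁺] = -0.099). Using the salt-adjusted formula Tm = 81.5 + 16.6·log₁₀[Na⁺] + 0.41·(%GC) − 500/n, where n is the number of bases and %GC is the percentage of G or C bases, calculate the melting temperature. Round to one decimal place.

Length n = 46. A=12, G=8, T=8, C=18
G+C = 26, so %GC = 26/46 × 100 = 56.522%
Salt term: 16.6 × (-0.099) = -1.643
GC term: 0.41 × 56.522 = 23.174; length term: −500/46 = −10.87
Tm = 81.5 + (-1.643) + 23.174 − 10.87 = 92.161 → 92.2°C

92.2°C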